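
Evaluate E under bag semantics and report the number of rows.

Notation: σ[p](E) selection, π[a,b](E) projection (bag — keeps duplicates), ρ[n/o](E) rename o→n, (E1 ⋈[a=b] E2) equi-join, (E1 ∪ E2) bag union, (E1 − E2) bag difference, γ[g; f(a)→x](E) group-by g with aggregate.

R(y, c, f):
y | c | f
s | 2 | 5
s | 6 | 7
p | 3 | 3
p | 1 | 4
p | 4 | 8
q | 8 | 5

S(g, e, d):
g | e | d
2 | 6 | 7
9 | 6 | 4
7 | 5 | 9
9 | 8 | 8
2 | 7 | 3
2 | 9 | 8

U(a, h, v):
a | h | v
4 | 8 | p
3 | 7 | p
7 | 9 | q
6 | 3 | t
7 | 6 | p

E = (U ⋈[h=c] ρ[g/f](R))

Stepwise |·|:
  U → 5
  R → 6
  ρ[g/f](R) → 6
  (U ⋈[h=c] ρ[g/f](R)) → 3

|E| = 3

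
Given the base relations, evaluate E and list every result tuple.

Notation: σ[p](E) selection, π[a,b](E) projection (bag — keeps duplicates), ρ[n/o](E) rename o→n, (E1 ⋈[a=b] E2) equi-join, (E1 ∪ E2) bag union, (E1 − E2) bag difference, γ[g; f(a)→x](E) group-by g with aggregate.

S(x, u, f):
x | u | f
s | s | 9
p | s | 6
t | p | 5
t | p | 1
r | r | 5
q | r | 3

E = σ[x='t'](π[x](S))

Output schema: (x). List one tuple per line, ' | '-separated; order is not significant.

Per-node cardinality:
  S → 6
  π[x](S) → 6
  σ[x='t'](π[x](S)) → 2

== RESULT ==
x
t
t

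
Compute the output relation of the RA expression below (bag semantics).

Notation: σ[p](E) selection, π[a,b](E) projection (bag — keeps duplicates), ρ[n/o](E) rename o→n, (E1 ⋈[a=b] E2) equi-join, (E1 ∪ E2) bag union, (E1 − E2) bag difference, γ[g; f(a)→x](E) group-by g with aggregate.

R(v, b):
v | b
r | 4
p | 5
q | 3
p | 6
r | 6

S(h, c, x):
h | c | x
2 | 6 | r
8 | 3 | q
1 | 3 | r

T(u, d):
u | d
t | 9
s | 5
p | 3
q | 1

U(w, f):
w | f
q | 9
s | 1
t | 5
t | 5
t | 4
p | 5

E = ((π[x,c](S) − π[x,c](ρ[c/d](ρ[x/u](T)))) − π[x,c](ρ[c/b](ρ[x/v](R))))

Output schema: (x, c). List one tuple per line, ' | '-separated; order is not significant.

Per-node cardinality:
  S → 3
  π[x,c](S) → 3
  T → 4
  ρ[x/u](T) → 4
  ρ[c/d](ρ[x/u](T)) → 4
  π[x,c](ρ[c/d](ρ[x/u](T))) → 4
  (π[x,c](S) − π[x,c](ρ[c/d](ρ[x/u](T)))) → 3
  R → 5
  ρ[x/v](R) → 5
  ρ[c/b](ρ[x/v](R)) → 5
  π[x,c](ρ[c/b](ρ[x/v](R))) → 5
  ((π[x,c](S) − π[x,c](ρ[c/d](ρ[x/u](T)))) − π[x,c](ρ[c/b](ρ[x/v](R)))) → 1

== RESULT ==
x | c
r | 3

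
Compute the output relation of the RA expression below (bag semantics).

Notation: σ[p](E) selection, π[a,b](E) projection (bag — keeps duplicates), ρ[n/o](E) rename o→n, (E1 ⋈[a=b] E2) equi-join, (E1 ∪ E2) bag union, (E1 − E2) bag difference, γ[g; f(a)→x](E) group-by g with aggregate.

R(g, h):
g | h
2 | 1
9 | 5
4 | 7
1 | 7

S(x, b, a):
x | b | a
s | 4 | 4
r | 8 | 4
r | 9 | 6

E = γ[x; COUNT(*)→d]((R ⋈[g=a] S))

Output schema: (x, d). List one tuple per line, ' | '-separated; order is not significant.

Per-node cardinality:
  R → 4
  S → 3
  (R ⋈[g=a] S) → 2
  γ[x; COUNT(*)→d]((R ⋈[g=a] S)) → 2

== RESULT ==
x | d
r | 1
s | 1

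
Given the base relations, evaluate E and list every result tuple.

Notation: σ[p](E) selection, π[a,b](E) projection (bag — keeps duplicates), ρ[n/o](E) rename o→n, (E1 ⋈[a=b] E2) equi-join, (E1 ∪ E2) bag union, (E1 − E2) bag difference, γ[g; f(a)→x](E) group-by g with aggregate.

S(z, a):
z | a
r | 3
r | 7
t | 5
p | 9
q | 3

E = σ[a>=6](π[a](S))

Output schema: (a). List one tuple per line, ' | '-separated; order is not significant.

Stepwise |·|:
  S → 5
  π[a](S) → 5
  σ[a>=6](π[a](S)) → 2

== RESULT ==
a
7
9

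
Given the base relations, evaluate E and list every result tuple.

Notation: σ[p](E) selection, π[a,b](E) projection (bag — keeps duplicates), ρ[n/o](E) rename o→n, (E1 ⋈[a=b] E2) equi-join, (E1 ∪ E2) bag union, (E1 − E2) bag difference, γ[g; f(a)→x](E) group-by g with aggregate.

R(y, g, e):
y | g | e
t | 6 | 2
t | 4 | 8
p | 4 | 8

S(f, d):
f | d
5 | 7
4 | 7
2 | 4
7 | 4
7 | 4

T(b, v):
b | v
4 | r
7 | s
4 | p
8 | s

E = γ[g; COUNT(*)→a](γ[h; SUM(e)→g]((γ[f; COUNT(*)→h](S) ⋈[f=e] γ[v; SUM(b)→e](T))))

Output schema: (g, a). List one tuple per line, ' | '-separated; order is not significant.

Stepwise |·|:
  S → 5
  γ[f; COUNT(*)→h](S) → 4
  T → 4
  γ[v; SUM(b)→e](T) → 3
  (γ[f; COUNT(*)→h](S) ⋈[f=e] γ[v; SUM(b)→e](T)) → 2
  γ[h; SUM(e)→g]((γ[f; COUNT(*)→h](S) ⋈[f=e] γ[v; SUM(b)→e](T))) → 1
  γ[g; COUNT(*)→a](γ[h; SUM(e)→g]((γ[f; COUNT(*)→h](S) ⋈[f=e] γ[v; SUM(b)→e](T)))) → 1

== RESULT ==
g | a
8 | 1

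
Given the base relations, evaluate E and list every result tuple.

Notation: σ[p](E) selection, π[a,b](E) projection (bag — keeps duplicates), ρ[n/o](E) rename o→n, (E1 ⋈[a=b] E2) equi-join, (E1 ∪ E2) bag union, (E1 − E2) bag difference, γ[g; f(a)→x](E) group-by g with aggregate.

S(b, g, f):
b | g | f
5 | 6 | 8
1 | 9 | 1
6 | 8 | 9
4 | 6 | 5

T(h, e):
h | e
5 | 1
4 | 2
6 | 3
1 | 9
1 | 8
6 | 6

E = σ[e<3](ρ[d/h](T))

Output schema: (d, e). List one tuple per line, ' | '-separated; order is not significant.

Row counts bottom-up:
  T → 6
  ρ[d/h](T) → 6
  σ[e<3](ρ[d/h](T)) → 2

== RESULT ==
d | e
4 | 2
5 | 1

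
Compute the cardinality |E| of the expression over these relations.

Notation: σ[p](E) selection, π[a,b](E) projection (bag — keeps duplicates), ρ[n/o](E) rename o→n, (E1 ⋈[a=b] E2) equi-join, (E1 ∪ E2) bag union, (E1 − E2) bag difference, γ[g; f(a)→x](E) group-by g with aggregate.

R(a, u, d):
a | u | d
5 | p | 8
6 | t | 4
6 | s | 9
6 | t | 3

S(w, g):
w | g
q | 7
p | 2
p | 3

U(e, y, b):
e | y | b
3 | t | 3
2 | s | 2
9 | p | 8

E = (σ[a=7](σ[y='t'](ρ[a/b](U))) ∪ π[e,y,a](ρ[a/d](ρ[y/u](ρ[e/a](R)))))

Row counts bottom-up:
  U → 3
  ρ[a/b](U) → 3
  σ[y='t'](ρ[a/b](U)) → 1
  σ[a=7](σ[y='t'](ρ[a/b](U))) → 0
  R → 4
  ρ[e/a](R) → 4
  ρ[y/u](ρ[e/a](R)) → 4
  ρ[a/d](ρ[y/u](ρ[e/a](R))) → 4
  π[e,y,a](ρ[a/d](ρ[y/u](ρ[e/a](R)))) → 4
  (σ[a=7](σ[y='t'](ρ[a/b](U))) ∪ π[e,y,a](ρ[a/d](ρ[y/u](ρ[e/a](R))))) → 4

|E| = 4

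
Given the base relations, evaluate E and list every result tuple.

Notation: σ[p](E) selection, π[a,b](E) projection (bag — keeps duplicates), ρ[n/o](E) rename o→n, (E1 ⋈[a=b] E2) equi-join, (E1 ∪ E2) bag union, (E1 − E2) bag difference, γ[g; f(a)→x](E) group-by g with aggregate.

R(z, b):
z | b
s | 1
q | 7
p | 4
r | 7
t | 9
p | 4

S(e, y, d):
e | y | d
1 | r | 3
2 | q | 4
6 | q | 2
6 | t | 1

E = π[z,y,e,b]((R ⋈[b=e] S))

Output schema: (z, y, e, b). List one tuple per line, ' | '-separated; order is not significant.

Row counts bottom-up:
  R → 6
  S → 4
  (R ⋈[b=e] S) → 1
  π[z,y,e,b]((R ⋈[b=e] S)) → 1

== RESULT ==
z | y | e | b
s | r | 1 | 1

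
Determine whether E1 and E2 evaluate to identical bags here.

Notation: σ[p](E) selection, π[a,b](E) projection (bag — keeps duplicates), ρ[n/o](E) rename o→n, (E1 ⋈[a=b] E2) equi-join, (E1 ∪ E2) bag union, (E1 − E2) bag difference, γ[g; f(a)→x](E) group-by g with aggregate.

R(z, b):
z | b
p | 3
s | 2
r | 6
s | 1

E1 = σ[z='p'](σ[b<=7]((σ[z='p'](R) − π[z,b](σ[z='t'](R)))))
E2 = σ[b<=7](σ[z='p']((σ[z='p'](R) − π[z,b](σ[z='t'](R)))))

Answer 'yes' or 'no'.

E1 subexpression sizes:
  R → 4
  σ[z='p'](R) → 1
  R → 4
  σ[z='t'](R) → 0
  π[z,b](σ[z='t'](R)) → 0
  (σ[z='p'](R) − π[z,b](σ[z='t'](R))) → 1
  σ[b<=7]((σ[z='p'](R) − π[z,b](σ[z='t'](R)))) → 1
  σ[z='p'](σ[b<=7]((σ[z='p'](R) − π[z,b](σ[z='t'](R))))) → 1
E2 subexpression sizes:
  R → 4
  σ[z='p'](R) → 1
  R → 4
  σ[z='t'](R) → 0
  π[z,b](σ[z='t'](R)) → 0
  (σ[z='p'](R) − π[z,b](σ[z='t'](R))) → 1
  σ[z='p']((σ[z='p'](R) − π[z,b](σ[z='t'](R)))) → 1
  σ[b<=7](σ[z='p']((σ[z='p'](R) − π[z,b](σ[z='t'](R))))) → 1

E1 and E2 produce the same multiset:
z | b
p | 3

yes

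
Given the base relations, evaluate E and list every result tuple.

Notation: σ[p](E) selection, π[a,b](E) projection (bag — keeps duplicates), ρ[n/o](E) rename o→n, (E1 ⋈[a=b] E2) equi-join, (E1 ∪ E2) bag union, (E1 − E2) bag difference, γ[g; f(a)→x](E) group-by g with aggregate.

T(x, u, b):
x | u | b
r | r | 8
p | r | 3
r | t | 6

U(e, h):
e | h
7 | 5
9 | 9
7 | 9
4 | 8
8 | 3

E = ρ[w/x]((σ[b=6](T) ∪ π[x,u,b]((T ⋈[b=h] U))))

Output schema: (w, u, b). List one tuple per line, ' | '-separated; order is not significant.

Stepwise |·|:
  T → 3
  σ[b=6](T) → 1
  T → 3
  U → 5
  (T ⋈[b=h] U) → 2
  π[x,u,b]((T ⋈[b=h] U)) → 2
  (σ[b=6](T) ∪ π[x,u,b]((T ⋈[b=h] U))) → 3
  ρ[w/x]((σ[b=6](T) ∪ π[x,u,b]((T ⋈[b=h] U)))) → 3

== RESULT ==
w | u | b
p | r | 3
r | r | 8
r | t | 6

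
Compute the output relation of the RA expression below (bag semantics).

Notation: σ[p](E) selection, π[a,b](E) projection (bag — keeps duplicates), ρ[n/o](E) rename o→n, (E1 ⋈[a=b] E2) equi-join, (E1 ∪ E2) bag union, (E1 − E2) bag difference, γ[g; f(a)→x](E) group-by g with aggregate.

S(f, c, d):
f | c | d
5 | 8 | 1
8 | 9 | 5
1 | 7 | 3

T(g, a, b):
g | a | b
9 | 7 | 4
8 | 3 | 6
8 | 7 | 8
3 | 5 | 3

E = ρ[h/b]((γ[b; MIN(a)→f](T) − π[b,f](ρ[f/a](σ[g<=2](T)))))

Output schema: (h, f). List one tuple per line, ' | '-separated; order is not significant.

Stepwise |·|:
  T → 4
  γ[b; MIN(a)→f](T) → 4
  T → 4
  σ[g<=2](T) → 0
  ρ[f/a](σ[g<=2](T)) → 0
  π[b,f](ρ[f/a](σ[g<=2](T))) → 0
  (γ[b; MIN(a)→f](T) − π[b,f](ρ[f/a](σ[g<=2](T)))) → 4
  ρ[h/b]((γ[b; MIN(a)→f](T) − π[b,f](ρ[f/a](σ[g<=2](T))))) → 4

== RESULT ==
h | f
3 | 5
4 | 7
6 | 3
8 | 7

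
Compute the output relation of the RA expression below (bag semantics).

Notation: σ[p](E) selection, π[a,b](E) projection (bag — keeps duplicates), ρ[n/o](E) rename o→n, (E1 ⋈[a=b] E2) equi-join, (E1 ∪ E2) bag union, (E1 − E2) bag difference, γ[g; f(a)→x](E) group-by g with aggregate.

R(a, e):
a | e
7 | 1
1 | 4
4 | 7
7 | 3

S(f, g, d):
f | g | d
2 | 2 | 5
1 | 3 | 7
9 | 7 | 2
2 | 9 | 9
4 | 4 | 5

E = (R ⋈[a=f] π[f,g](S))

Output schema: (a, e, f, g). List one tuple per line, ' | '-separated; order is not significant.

Row counts bottom-up:
  R → 4
  S → 5
  π[f,g](S) → 5
  (R ⋈[a=f] π[f,g](S)) → 2

== RESULT ==
a | e | f | g
1 | 4 | 1 | 3
4 | 7 | 4 | 4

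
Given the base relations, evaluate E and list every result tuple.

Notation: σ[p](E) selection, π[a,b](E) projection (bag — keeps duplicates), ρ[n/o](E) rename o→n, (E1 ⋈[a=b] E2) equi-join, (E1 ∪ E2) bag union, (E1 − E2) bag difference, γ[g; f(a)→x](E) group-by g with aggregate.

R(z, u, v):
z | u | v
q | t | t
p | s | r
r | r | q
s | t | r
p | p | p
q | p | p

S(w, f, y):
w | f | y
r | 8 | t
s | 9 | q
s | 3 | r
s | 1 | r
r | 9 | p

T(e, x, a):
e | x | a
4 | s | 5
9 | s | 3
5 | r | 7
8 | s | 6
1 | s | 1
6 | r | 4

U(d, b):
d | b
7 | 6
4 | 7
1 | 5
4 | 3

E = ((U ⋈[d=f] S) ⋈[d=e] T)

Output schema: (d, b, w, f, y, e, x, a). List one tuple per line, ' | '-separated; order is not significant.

Per-node cardinality:
  U → 4
  S → 5
  (U ⋈[d=f] S) → 1
  T → 6
  ((U ⋈[d=f] S) ⋈[d=e] T) → 1

== RESULT ==
d | b | w | f | y | e | x | a
1 | 5 | s | 1 | r | 1 | s | 1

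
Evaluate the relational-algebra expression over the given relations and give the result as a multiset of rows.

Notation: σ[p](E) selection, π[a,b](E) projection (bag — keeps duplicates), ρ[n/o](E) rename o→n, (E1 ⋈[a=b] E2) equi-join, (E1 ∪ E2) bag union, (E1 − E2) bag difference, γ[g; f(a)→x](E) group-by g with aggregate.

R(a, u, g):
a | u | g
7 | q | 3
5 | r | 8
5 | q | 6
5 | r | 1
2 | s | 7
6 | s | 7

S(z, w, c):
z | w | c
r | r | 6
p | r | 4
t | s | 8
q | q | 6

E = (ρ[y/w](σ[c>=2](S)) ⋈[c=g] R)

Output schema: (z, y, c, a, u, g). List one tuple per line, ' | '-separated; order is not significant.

Per-node cardinality:
  S → 4
  σ[c>=2](S) → 4
  ρ[y/w](σ[c>=2](S)) → 4
  R → 6
  (ρ[y/w](σ[c>=2](S)) ⋈[c=g] R) → 3

== RESULT ==
z | y | c | a | u | g
q | q | 6 | 5 | q | 6
r | r | 6 | 5 | q | 6
t | s | 8 | 5 | r | 8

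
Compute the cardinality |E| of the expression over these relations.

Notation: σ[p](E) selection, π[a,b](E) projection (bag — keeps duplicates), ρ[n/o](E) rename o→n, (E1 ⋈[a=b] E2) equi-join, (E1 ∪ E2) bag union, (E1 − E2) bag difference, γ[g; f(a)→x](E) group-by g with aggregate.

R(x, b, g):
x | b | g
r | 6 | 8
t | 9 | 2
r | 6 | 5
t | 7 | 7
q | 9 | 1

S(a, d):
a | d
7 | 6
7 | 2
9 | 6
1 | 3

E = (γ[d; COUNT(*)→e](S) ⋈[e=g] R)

Row counts bottom-up:
  S → 4
  γ[d; COUNT(*)→e](S) → 3
  R → 5
  (γ[d; COUNT(*)→e](S) ⋈[e=g] R) → 3

|E| = 3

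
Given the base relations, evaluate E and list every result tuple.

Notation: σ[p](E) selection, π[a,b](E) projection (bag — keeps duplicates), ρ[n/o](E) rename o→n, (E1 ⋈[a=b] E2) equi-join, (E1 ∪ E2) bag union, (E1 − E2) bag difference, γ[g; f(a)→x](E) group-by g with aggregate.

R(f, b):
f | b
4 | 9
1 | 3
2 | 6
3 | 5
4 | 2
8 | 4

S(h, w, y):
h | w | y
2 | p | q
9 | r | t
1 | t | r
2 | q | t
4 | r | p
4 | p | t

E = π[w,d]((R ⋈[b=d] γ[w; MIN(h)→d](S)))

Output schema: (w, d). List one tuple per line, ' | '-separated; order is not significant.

Subexpression sizes:
  R → 6
  S → 6
  γ[w; MIN(h)→d](S) → 4
  (R ⋈[b=d] γ[w; MIN(h)→d](S)) → 3
  π[w,d]((R ⋈[b=d] γ[w; MIN(h)→d](S))) → 3

== RESULT ==
w | d
p | 2
q | 2
r | 4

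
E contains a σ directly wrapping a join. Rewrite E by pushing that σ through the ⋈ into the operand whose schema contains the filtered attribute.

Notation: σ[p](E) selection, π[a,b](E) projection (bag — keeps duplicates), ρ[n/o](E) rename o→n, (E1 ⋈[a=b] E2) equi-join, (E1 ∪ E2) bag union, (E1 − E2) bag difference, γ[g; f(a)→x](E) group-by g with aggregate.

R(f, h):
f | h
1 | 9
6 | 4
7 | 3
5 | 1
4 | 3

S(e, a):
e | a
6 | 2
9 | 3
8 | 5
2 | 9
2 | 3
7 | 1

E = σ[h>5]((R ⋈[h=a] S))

σ filters on h, owned by the left side.
E' = (σ[h>5](R) ⋈[h=a] S)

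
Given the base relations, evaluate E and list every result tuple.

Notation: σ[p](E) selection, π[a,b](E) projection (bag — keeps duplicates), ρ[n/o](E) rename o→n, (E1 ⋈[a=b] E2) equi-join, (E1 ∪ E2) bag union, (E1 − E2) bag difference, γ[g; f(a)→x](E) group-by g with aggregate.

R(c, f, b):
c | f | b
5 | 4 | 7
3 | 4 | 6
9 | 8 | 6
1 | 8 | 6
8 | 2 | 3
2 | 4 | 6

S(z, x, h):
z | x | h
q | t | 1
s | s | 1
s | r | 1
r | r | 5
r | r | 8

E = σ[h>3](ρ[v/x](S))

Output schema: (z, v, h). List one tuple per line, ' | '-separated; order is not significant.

Per-node cardinality:
  S → 5
  ρ[v/x](S) → 5
  σ[h>3](ρ[v/x](S)) → 2

== RESULT ==
z | v | h
r | r | 5
r | r | 8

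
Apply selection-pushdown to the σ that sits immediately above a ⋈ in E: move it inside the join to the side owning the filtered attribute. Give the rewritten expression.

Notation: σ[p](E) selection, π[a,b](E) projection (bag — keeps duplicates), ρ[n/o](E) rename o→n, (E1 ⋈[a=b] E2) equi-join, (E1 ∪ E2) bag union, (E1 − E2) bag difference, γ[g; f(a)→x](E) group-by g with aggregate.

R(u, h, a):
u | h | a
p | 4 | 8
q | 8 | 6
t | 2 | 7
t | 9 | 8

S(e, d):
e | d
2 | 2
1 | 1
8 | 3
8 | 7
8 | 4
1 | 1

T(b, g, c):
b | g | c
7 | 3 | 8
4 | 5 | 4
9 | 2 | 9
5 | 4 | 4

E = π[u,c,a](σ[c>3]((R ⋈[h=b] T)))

σ filters on c, owned by the right side.
E' = π[u,c,a]((R ⋈[h=b] σ[c>3](T)))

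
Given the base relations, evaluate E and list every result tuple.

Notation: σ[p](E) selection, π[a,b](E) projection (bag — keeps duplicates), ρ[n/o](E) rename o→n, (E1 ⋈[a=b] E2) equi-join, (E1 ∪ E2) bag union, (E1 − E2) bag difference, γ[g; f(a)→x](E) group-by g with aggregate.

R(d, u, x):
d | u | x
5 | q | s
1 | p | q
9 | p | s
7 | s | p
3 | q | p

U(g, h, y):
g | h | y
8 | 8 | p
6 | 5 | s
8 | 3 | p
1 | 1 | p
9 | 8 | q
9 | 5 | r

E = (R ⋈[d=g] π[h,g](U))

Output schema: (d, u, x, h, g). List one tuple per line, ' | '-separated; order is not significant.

Stepwise |·|:
  R → 5
  U → 6
  π[h,g](U) → 6
  (R ⋈[d=g] π[h,g](U)) → 3

== RESULT ==
d | u | x | h | g
1 | p | q | 1 | 1
9 | p | s | 5 | 9
9 | p | s | 8 | 9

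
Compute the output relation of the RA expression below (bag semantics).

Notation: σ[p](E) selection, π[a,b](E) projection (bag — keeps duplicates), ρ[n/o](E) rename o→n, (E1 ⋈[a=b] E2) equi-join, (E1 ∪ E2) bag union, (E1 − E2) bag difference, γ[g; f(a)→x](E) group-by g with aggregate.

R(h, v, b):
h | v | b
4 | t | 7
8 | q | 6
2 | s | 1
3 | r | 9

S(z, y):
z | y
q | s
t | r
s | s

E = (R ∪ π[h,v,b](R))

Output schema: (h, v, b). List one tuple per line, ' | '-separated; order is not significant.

Stepwise |·|:
  R → 4
  R → 4
  π[h,v,b](R) → 4
  (R ∪ π[h,v,b](R)) → 8

== RESULT ==
h | v | b
2 | s | 1
2 | s | 1
3 | r | 9
3 | r | 9
4 | t | 7
4 | t | 7
8 | q | 6
8 | q | 6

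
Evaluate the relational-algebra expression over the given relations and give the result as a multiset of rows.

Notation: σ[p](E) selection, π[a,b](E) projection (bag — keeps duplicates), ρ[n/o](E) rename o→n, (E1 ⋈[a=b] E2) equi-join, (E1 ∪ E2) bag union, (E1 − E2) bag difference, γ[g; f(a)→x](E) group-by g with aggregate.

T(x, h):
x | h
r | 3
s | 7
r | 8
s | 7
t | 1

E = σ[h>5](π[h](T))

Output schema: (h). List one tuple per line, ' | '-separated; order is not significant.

Row counts bottom-up:
  T → 5
  π[h](T) → 5
  σ[h>5](π[h](T)) → 3

== RESULT ==
h
7
7
8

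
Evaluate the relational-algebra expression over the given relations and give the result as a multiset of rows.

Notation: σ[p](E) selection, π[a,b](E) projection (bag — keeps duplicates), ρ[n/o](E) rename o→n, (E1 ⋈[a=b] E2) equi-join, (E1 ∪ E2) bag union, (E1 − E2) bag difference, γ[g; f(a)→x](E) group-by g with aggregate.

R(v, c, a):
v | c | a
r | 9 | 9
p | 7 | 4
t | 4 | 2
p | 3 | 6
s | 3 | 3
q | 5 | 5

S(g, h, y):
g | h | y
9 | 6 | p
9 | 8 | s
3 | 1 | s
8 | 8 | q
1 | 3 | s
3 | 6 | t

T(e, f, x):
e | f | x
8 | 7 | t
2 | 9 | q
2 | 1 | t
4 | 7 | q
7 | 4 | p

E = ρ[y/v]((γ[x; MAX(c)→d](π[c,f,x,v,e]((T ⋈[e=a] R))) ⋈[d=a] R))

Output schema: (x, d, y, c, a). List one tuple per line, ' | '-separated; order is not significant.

Per-node cardinality:
  T → 5
  R → 6
  (T ⋈[e=a] R) → 3
  π[c,f,x,v,e]((T ⋈[e=a] R)) → 3
  γ[x; MAX(c)→d](π[c,f,x,v,e]((T ⋈[e=a] R))) → 2
  R → 6
  (γ[x; MAX(c)→d](π[c,f,x,v,e]((T ⋈[e=a] R))) ⋈[d=a] R) → 1
  ρ[y/v]((γ[x; MAX(c)→d](π[c,f,x,v,e]((T ⋈[e=a] R))) ⋈[d=a] R)) → 1

== RESULT ==
x | d | y | c | a
t | 4 | p | 7 | 4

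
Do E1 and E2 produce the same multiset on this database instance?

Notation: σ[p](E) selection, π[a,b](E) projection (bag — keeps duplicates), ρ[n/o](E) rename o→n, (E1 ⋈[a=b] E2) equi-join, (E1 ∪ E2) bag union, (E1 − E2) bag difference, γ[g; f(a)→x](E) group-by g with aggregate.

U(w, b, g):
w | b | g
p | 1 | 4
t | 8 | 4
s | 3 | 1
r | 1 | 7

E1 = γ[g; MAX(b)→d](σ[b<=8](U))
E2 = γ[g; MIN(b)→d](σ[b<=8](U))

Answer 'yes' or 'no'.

E1 subexpression sizes:
  U → 4
  σ[b<=8](U) → 4
  γ[g; MAX(b)→d](σ[b<=8](U)) → 3
E2 subexpression sizes:
  U → 4
  σ[b<=8](U) → 4
  γ[g; MIN(b)→d](σ[b<=8](U)) → 3

E1 result:
g | d
1 | 3
4 | 8
7 | 1
E2 result:
g | d
1 | 3
4 | 1
7 | 1
Witness: (4, 8) appears 1× in E1 but 0× in E2.

no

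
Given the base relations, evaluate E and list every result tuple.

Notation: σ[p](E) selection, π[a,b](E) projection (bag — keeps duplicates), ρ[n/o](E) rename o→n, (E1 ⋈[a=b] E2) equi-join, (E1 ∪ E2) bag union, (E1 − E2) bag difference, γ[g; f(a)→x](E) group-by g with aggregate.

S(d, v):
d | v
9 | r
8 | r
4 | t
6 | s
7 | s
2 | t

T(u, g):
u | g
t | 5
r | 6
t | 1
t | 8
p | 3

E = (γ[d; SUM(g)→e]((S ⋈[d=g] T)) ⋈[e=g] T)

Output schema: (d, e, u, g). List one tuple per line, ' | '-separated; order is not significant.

Row counts bottom-up:
  S → 6
  T → 5
  (S ⋈[d=g] T) → 2
  γ[d; SUM(g)→e]((S ⋈[d=g] T)) → 2
  T → 5
  (γ[d; SUM(g)→e]((S ⋈[d=g] T)) ⋈[e=g] T) → 2

== RESULT ==
d | e | u | g
6 | 6 | r | 6
8 | 8 | t | 8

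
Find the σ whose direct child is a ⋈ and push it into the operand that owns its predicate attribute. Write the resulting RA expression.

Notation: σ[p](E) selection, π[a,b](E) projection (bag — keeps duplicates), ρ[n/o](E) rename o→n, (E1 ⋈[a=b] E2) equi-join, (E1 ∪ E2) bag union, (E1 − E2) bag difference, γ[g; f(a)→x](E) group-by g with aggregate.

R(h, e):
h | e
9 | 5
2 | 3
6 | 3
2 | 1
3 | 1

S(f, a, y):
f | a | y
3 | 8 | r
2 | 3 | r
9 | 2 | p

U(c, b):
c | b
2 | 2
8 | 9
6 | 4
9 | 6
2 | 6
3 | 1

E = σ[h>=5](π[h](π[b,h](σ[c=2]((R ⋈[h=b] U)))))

σ filters on c, owned by the right side.
E' = σ[h>=5](π[h](π[b,h]((R ⋈[h=b] σ[c=2](U)))))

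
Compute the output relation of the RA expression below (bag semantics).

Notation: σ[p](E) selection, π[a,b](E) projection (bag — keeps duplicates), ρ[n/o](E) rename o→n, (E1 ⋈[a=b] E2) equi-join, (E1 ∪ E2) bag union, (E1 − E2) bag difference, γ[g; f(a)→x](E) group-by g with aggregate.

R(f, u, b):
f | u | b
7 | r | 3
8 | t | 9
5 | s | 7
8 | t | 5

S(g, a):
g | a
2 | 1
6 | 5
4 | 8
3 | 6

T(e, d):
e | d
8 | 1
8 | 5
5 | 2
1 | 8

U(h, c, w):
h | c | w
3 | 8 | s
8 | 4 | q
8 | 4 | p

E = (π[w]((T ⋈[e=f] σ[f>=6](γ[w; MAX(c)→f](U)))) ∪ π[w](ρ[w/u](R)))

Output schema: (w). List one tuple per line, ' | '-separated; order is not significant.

Subexpression sizes:
  T → 4
  U → 3
  γ[w; MAX(c)→f](U) → 3
  σ[f>=6](γ[w; MAX(c)→f](U)) → 1
  (T ⋈[e=f] σ[f>=6](γ[w; MAX(c)→f](U))) → 2
  π[w]((T ⋈[e=f] σ[f>=6](γ[w; MAX(c)→f](U)))) → 2
  R → 4
  ρ[w/u](R) → 4
  π[w](ρ[w/u](R)) → 4
  (π[w]((T ⋈[e=f] σ[f>=6](γ[w; MAX(c)→f](U)))) ∪ π[w](ρ[w/u](R))) → 6

== RESULT ==
w
r
s
s
s
t
t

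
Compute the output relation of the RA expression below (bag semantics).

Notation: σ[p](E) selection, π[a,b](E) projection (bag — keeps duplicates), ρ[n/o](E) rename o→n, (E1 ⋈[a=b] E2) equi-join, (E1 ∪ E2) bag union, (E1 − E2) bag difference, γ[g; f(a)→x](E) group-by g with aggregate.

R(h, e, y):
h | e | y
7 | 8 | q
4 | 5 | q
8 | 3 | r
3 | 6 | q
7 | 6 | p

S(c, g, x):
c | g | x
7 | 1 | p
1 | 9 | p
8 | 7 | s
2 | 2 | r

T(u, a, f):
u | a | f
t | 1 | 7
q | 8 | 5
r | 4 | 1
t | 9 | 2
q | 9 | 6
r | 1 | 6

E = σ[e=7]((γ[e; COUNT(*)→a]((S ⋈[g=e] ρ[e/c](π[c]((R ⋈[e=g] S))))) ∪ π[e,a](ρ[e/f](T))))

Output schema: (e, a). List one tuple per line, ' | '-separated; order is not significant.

Stepwise |·|:
  S → 4
  R → 5
  S → 4
  (R ⋈[e=g] S) → 0
  π[c]((R ⋈[e=g] S)) → 0
  ρ[e/c](π[c]((R ⋈[e=g] S))) → 0
  (S ⋈[g=e] ρ[e/c](π[c]((R ⋈[e=g] S)))) → 0
  γ[e; COUNT(*)→a]((S ⋈[g=e] ρ[e/c](π[c]((R ⋈[e=g] S))))) → 0
  T → 6
  ρ[e/f](T) → 6
  π[e,a](ρ[e/f](T)) → 6
  (γ[e; COUNT(*)→a]((S ⋈[g=e] ρ[e/c](π[c]((R ⋈[e=g] S))))) ∪ π[e,a](ρ[e/f](T))) → 6
  σ[e=7]((γ[e; COUNT(*)→a]((S ⋈[g=e] ρ[e/c](π[c]((R ⋈[e=g] S))))) ∪ π[e,a](ρ[e/f](T)))) → 1

== RESULT ==
e | a
7 | 1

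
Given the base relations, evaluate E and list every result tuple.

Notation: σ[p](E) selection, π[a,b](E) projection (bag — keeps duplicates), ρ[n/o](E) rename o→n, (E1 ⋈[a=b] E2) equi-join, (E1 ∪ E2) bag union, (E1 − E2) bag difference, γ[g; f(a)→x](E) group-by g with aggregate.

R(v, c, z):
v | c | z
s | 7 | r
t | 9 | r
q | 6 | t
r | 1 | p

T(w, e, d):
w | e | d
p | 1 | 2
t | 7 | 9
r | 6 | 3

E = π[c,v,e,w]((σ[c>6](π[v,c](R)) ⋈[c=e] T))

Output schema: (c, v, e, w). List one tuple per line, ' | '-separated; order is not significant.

Stepwise |·|:
  R → 4
  π[v,c](R) → 4
  σ[c>6](π[v,c](R)) → 2
  T → 3
  (σ[c>6](π[v,c](R)) ⋈[c=e] T) → 1
  π[c,v,e,w]((σ[c>6](π[v,c](R)) ⋈[c=e] T)) → 1

== RESULT ==
c | v | e | w
7 | s | 7 | t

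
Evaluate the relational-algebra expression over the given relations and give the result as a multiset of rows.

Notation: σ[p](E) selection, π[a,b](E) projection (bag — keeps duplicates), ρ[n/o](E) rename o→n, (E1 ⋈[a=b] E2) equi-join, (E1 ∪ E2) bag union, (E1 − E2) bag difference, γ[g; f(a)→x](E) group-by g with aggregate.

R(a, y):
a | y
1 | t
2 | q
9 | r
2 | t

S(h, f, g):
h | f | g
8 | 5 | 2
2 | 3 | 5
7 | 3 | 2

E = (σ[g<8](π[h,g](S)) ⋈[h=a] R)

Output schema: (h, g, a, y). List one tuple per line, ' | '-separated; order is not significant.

Subexpression sizes:
  S → 3
  π[h,g](S) → 3
  σ[g<8](π[h,g](S)) → 3
  R → 4
  (σ[g<8](π[h,g](S)) ⋈[h=a] R) → 2

== RESULT ==
h | g | a | y
2 | 5 | 2 | q
2 | 5 | 2 | t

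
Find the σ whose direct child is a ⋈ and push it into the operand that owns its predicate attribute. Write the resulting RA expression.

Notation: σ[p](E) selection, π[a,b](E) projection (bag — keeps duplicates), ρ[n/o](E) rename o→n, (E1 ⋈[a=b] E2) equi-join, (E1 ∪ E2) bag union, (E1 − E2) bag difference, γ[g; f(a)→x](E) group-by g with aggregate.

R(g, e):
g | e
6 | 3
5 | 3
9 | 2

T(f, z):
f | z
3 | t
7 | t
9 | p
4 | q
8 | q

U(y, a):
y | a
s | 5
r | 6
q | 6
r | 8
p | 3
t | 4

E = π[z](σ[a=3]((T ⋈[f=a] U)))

σ filters on a, owned by the right side.
E' = π[z]((T ⋈[f=a] σ[a=3](U)))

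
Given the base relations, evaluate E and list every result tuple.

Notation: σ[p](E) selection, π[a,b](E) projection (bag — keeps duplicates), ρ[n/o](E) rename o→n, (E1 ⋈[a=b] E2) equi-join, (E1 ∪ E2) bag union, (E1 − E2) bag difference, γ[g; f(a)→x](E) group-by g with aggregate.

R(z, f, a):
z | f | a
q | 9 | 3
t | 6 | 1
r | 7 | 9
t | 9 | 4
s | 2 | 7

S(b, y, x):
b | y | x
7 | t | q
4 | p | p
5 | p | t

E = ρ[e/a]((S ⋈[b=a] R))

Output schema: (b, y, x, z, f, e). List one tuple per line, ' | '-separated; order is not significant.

Per-node cardinality:
  S → 3
  R → 5
  (S ⋈[b=a] R) → 2
  ρ[e/a]((S ⋈[b=a] R)) → 2

== RESULT ==
b | y | x | z | f | e
4 | p | p | t | 9 | 4
7 | t | q | s | 2 | 7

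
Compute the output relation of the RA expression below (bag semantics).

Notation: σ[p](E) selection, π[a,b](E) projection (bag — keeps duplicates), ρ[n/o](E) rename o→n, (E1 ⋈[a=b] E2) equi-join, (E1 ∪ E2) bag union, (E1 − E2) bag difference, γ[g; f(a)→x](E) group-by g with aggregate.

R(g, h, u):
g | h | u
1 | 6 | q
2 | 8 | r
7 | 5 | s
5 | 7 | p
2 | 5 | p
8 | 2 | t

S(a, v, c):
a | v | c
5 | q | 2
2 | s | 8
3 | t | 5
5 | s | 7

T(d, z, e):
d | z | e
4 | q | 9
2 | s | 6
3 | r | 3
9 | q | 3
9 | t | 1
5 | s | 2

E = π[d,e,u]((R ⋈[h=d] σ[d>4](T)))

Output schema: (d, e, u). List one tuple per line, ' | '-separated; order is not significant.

Subexpression sizes:
  R → 6
  T → 6
  σ[d>4](T) → 3
  (R ⋈[h=d] σ[d>4](T)) → 2
  π[d,e,u]((R ⋈[h=d] σ[d>4](T))) → 2

== RESULT ==
d | e | u
5 | 2 | p
5 | 2 | s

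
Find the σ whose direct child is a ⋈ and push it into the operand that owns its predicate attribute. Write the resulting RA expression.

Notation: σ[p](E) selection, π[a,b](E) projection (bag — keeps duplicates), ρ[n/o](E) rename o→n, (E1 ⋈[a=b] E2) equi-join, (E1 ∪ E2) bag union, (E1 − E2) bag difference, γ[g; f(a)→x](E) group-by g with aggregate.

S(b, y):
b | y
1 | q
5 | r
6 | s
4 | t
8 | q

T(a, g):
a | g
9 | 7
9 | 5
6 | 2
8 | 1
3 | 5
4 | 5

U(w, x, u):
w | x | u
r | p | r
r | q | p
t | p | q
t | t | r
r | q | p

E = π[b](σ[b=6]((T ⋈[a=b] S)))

σ filters on b, owned by the right side.
E' = π[b]((T ⋈[a=b] σ[b=6](S)))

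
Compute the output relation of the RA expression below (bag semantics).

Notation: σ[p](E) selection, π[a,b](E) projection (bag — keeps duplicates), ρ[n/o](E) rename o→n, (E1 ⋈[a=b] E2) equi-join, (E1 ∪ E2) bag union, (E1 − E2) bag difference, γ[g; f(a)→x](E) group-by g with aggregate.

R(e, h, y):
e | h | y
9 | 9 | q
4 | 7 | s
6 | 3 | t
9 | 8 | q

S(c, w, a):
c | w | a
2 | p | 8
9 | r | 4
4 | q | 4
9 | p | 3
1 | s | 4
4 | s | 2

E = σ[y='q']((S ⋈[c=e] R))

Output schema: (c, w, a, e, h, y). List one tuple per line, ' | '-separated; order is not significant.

Row counts bottom-up:
  S → 6
  R → 4
  (S ⋈[c=e] R) → 6
  σ[y='q']((S ⋈[c=e] R)) → 4

== RESULT ==
c | w | a | e | h | y
9 | p | 3 | 9 | 8 | q
9 | p | 3 | 9 | 9 | q
9 | r | 4 | 9 | 8 | q
9 | r | 4 | 9 | 9 | q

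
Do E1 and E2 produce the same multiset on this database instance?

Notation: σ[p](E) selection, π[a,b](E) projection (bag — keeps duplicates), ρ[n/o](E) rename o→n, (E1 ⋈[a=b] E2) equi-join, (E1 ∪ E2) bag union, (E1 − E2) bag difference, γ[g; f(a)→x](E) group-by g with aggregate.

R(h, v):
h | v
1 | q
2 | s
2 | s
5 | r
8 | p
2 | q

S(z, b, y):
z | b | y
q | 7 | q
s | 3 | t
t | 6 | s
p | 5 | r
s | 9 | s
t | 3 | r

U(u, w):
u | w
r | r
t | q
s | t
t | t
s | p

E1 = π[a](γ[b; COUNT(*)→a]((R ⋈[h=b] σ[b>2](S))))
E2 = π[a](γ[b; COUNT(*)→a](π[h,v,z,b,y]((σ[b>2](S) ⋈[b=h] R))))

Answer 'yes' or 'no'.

E1 per-node cardinality:
  R → 6
  S → 6
  σ[b>2](S) → 6
  (R ⋈[h=b] σ[b>2](S)) → 1
  γ[b; COUNT(*)→a]((R ⋈[h=b] σ[b>2](S))) → 1
  π[a](γ[b; COUNT(*)→a]((R ⋈[h=b] σ[b>2](S)))) → 1
E2 per-node cardinality:
  S → 6
  σ[b>2](S) → 6
  R → 6
  (σ[b>2](S) ⋈[b=h] R) → 1
  π[h,v,z,b,y]((σ[b>2](S) ⋈[b=h] R)) → 1
  γ[b; COUNT(*)→a](π[h,v,z,b,y]((σ[b>2](S) ⋈[b=h] R))) → 1
  π[a](γ[b; COUNT(*)→a](π[h,v,z,b,y]((σ[b>2](S) ⋈[b=h] R)))) → 1

E1 and E2 produce the same multiset:
a
1

yes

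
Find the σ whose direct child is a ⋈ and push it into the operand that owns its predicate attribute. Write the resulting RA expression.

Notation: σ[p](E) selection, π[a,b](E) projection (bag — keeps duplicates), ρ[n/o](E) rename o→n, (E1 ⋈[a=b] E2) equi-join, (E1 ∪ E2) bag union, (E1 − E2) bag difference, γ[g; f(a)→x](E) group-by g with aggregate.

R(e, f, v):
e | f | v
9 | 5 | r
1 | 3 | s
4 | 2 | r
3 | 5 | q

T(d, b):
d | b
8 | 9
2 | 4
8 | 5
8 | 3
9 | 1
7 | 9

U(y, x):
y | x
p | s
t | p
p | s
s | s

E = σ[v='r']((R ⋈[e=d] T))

σ filters on v, owned by the left side.
E' = (σ[v='r'](R) ⋈[e=d] T)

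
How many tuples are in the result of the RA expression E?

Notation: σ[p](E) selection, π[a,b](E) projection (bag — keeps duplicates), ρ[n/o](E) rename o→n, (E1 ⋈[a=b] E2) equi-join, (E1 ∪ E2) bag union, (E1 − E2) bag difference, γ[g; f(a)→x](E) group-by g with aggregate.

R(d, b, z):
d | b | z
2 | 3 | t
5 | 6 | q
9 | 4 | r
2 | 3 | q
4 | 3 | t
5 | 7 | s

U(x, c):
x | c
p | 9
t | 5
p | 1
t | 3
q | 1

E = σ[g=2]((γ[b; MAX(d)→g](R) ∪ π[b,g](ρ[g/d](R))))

Row counts bottom-up:
  R → 6
  γ[b; MAX(d)→g](R) → 4
  R → 6
  ρ[g/d](R) → 6
  π[b,g](ρ[g/d](R)) → 6
  (γ[b; MAX(d)→g](R) ∪ π[b,g](ρ[g/d](R))) → 10
  σ[g=2]((γ[b; MAX(d)→g](R) ∪ π[b,g](ρ[g/d](R)))) → 2

|E| = 2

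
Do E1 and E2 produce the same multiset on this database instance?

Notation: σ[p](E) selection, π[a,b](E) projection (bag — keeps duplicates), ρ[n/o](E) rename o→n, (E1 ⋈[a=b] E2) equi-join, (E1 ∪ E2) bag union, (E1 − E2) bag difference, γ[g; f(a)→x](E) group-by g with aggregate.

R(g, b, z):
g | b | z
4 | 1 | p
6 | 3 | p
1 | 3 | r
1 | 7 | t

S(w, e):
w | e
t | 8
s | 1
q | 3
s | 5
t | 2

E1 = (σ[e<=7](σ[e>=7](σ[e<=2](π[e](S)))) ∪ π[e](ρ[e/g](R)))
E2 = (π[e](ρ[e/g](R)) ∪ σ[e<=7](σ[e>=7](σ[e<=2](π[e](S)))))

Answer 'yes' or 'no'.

E1 stepwise |·|:
  S → 5
  π[e](S) → 5
  σ[e<=2](π[e](S)) → 2
  σ[e>=7](σ[e<=2](π[e](S))) → 0
  σ[e<=7](σ[e>=7](σ[e<=2](π[e](S)))) → 0
  R → 4
  ρ[e/g](R) → 4
  π[e](ρ[e/g](R)) → 4
  (σ[e<=7](σ[e>=7](σ[e<=2](π[e](S)))) ∪ π[e](ρ[e/g](R))) → 4
E2 stepwise |·|:
  R → 4
  ρ[e/g](R) → 4
  π[e](ρ[e/g](R)) → 4
  S → 5
  π[e](S) → 5
  σ[e<=2](π[e](S)) → 2
  σ[e>=7](σ[e<=2](π[e](S))) → 0
  σ[e<=7](σ[e>=7](σ[e<=2](π[e](S)))) → 0
  (π[e](ρ[e/g](R)) ∪ σ[e<=7](σ[e>=7](σ[e<=2](π[e](S))))) → 4

E1 and E2 produce the same multiset:
e
1
1
4
6

yes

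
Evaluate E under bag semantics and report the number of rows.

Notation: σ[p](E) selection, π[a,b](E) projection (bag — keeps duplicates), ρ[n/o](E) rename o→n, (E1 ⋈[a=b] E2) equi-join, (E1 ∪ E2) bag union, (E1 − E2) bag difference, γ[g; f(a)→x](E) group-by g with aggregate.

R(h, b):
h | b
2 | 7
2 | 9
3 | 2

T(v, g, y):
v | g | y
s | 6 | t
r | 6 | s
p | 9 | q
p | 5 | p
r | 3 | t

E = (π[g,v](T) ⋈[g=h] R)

Stepwise |·|:
  T → 5
  π[g,v](T) → 5
  R → 3
  (π[g,v](T) ⋈[g=h] R) → 1

|E| = 1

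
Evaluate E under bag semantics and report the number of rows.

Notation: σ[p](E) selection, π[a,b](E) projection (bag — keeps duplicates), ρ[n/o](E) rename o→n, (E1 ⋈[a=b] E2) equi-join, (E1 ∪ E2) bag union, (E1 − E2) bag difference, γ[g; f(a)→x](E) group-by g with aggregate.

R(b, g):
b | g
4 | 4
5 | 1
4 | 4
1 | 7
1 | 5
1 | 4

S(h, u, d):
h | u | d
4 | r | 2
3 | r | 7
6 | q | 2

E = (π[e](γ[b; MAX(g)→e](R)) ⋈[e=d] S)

Subexpression sizes:
  R → 6
  γ[b; MAX(g)→e](R) → 3
  π[e](γ[b; MAX(g)→e](R)) → 3
  S → 3
  (π[e](γ[b; MAX(g)→e](R)) ⋈[e=d] S) → 1

|E| = 1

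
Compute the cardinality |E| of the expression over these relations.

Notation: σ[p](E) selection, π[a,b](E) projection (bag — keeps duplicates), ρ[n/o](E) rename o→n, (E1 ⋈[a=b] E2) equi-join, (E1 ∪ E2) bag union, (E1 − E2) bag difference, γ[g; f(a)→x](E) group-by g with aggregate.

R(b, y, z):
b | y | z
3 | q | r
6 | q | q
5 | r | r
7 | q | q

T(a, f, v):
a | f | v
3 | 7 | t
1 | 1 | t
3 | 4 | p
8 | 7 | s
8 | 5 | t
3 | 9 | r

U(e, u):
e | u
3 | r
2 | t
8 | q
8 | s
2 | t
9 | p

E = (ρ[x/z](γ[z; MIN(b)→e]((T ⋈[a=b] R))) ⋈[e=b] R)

Subexpression sizes:
  T → 6
  R → 4
  (T ⋈[a=b] R) → 3
  γ[z; MIN(b)→e]((T ⋈[a=b] R)) → 1
  ρ[x/z](γ[z; MIN(b)→e]((T ⋈[a=b] R))) → 1
  R → 4
  (ρ[x/z](γ[z; MIN(b)→e]((T ⋈[a=b] R))) ⋈[e=b] R) → 1

|E| = 1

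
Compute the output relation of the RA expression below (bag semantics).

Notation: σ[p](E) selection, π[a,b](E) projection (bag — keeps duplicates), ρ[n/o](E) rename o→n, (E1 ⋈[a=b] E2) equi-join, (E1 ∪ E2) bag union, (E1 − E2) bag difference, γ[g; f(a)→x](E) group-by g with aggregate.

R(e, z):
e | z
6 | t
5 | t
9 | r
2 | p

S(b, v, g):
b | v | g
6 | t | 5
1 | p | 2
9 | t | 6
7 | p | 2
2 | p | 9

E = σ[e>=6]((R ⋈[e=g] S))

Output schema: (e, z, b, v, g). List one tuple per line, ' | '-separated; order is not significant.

Row counts bottom-up:
  R → 4
  S → 5
  (R ⋈[e=g] S) → 5
  σ[e>=6]((R ⋈[e=g] S)) → 2

== RESULT ==
e | z | b | v | g
6 | t | 9 | t | 6
9 | r | 2 | p | 9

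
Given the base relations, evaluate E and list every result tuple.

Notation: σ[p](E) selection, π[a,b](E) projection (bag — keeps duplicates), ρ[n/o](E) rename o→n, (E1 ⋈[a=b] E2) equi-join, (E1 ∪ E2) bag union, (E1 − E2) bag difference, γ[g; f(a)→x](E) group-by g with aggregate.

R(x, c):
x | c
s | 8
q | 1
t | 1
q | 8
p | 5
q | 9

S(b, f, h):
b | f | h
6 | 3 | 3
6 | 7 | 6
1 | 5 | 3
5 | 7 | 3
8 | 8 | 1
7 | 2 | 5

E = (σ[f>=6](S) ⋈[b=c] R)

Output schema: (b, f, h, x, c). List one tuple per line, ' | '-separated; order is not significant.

Stepwise |·|:
  S → 6
  σ[f>=6](S) → 3
  R → 6
  (σ[f>=6](S) ⋈[b=c] R) → 3

== RESULT ==
b | f | h | x | c
5 | 7 | 3 | p | 5
8 | 8 | 1 | q | 8
8 | 8 | 1 | s | 8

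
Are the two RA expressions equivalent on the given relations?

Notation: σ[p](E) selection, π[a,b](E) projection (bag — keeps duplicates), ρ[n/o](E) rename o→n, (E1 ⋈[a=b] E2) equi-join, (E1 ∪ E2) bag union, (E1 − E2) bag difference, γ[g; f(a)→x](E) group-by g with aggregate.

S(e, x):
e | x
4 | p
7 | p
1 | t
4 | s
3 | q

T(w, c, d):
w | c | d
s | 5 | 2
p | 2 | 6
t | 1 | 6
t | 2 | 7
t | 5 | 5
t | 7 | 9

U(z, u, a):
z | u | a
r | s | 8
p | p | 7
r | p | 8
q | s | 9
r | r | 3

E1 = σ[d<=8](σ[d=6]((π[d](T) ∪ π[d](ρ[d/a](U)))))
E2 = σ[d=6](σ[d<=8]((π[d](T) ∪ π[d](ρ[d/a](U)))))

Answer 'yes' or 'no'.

E1 per-node cardinality:
  T → 6
  π[d](T) → 6
  U → 5
  ρ[d/a](U) → 5
  π[d](ρ[d/a](U)) → 5
  (π[d](T) ∪ π[d](ρ[d/a](U))) → 11
  σ[d=6]((π[d](T) ∪ π[d](ρ[d/a](U)))) → 2
  σ[d<=8](σ[d=6]((π[d](T) ∪ π[d](ρ[d/a](U))))) → 2
E2 per-node cardinality:
  T → 6
  π[d](T) → 6
  U → 5
  ρ[d/a](U) → 5
  π[d](ρ[d/a](U)) → 5
  (π[d](T) ∪ π[d](ρ[d/a](U))) → 11
  σ[d<=8]((π[d](T) ∪ π[d](ρ[d/a](U)))) → 9
  σ[d=6](σ[d<=8]((π[d](T) ∪ π[d](ρ[d/a](U))))) → 2

E1 and E2 produce the same multiset:
d
6
6

yes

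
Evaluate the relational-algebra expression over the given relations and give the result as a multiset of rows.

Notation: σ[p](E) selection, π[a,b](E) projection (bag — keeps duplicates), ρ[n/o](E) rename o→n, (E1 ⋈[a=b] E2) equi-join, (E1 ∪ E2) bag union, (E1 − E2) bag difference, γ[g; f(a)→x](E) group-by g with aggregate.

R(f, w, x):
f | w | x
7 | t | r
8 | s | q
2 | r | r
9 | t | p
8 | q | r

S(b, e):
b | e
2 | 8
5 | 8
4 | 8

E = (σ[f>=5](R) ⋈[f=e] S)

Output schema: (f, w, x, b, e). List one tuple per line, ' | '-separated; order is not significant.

Stepwise |·|:
  R → 5
  σ[f>=5](R) → 4
  S → 3
  (σ[f>=5](R) ⋈[f=e] S) → 6

== RESULT ==
f | w | x | b | e
8 | q | r | 2 | 8
8 | q | r | 4 | 8
8 | q | r | 5 | 8
8 | s | q | 2 | 8
8 | s | q | 4 | 8
8 | s | q | 5 | 8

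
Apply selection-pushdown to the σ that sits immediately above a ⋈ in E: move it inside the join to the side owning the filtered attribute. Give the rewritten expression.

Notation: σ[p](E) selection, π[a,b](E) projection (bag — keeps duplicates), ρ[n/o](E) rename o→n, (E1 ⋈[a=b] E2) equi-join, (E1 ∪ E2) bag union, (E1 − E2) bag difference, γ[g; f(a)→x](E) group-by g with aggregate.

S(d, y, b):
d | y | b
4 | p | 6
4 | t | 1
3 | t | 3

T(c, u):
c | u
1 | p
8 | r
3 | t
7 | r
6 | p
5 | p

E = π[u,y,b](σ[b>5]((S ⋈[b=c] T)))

σ filters on b, owned by the left side.
E' = π[u,y,b]((σ[b>5](S) ⋈[b=c] T))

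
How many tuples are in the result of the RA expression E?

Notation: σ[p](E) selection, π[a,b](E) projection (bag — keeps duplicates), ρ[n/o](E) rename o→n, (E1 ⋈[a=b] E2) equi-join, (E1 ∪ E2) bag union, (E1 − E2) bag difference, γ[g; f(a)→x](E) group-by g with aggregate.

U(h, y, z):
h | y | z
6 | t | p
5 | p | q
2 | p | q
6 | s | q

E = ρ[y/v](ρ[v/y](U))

Subexpression sizes:
  U → 4
  ρ[v/y](U) → 4
  ρ[y/v](ρ[v/y](U)) → 4

|E| = 4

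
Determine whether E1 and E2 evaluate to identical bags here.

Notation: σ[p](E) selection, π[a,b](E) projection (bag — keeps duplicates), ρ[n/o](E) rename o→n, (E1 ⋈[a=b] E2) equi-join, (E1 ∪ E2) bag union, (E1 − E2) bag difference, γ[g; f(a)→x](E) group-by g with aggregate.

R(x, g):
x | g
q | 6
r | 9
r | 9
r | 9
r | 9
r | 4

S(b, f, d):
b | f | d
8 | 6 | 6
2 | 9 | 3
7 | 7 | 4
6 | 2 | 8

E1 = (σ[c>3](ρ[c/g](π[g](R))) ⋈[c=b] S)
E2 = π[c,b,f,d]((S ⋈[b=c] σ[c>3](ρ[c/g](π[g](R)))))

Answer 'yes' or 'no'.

E1 row counts bottom-up:
  R → 6
  π[g](R) → 6
  ρ[c/g](π[g](R)) → 6
  σ[c>3](ρ[c/g](π[g](R))) → 6
  S → 4
  (σ[c>3](ρ[c/g](π[g](R))) ⋈[c=b] S) → 1
E2 row counts bottom-up:
  S → 4
  R → 6
  π[g](R) → 6
  ρ[c/g](π[g](R)) → 6
  σ[c>3](ρ[c/g](π[g](R))) → 6
  (S ⋈[b=c] σ[c>3](ρ[c/g](π[g](R)))) → 1
  π[c,b,f,d]((S ⋈[b=c] σ[c>3](ρ[c/g](π[g](R))))) → 1

E1 and E2 produce the same multiset:
c | b | f | d
6 | 6 | 2 | 8

yes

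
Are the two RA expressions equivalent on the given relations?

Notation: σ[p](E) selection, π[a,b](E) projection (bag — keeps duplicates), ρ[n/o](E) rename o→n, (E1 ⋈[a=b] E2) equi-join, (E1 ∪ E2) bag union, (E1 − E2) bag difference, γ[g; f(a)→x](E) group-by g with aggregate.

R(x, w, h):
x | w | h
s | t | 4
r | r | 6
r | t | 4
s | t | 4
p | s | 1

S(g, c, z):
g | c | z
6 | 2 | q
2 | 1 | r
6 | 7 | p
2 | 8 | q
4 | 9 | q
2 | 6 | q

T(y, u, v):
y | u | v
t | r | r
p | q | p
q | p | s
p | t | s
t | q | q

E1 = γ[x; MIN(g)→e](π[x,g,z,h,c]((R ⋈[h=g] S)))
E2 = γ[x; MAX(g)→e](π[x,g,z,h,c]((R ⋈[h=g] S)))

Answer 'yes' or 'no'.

E1 subexpression sizes:
  R → 5
  S → 6
  (R ⋈[h=g] S) → 5
  π[x,g,z,h,c]((R ⋈[h=g] S)) → 5
  γ[x; MIN(g)→e](π[x,g,z,h,c]((R ⋈[h=g] S))) → 2
E2 subexpression sizes:
  R → 5
  S → 6
  (R ⋈[h=g] S) → 5
  π[x,g,z,h,c]((R ⋈[h=g] S)) → 5
  γ[x; MAX(g)→e](π[x,g,z,h,c]((R ⋈[h=g] S))) → 2

E1 result:
x | e
r | 4
s | 4
E2 result:
x | e
r | 6
s | 4
Witness: ('r', 4) appears 1× in E1 but 0× in E2.

no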